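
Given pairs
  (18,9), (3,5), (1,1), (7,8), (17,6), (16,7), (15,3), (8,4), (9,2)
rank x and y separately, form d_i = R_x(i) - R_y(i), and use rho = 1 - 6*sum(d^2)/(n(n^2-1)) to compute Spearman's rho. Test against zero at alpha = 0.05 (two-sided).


Step 1: Rank x and y separately (midranks; no ties here).
rank(x): 18->9, 3->2, 1->1, 7->3, 17->8, 16->7, 15->6, 8->4, 9->5
rank(y): 9->9, 5->5, 1->1, 8->8, 6->6, 7->7, 3->3, 4->4, 2->2
Step 2: d_i = R_x(i) - R_y(i); compute d_i^2.
  (9-9)^2=0, (2-5)^2=9, (1-1)^2=0, (3-8)^2=25, (8-6)^2=4, (7-7)^2=0, (6-3)^2=9, (4-4)^2=0, (5-2)^2=9
sum(d^2) = 56.
Step 3: rho = 1 - 6*56 / (9*(9^2 - 1)) = 1 - 336/720 = 0.533333.
Step 4: Under H0, t = rho * sqrt((n-2)/(1-rho^2)) = 1.6681 ~ t(7).
Step 5: Two-sided p-value from the t-distribution with 7 df = 0.139227.
Step 6: alpha = 0.05. fail to reject H0.

rho = 0.5333, p = 0.139227, fail to reject H0 at alpha = 0.05.


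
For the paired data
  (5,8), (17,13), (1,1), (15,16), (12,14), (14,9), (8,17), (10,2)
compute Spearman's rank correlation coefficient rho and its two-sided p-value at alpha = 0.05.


Step 1: Rank x and y separately (midranks; no ties here).
rank(x): 5->2, 17->8, 1->1, 15->7, 12->5, 14->6, 8->3, 10->4
rank(y): 8->3, 13->5, 1->1, 16->7, 14->6, 9->4, 17->8, 2->2
Step 2: d_i = R_x(i) - R_y(i); compute d_i^2.
  (2-3)^2=1, (8-5)^2=9, (1-1)^2=0, (7-7)^2=0, (5-6)^2=1, (6-4)^2=4, (3-8)^2=25, (4-2)^2=4
sum(d^2) = 44.
Step 3: rho = 1 - 6*44 / (8*(8^2 - 1)) = 1 - 264/504 = 0.476190.
Step 4: Under H0, t = rho * sqrt((n-2)/(1-rho^2)) = 1.3265 ~ t(6).
Step 5: Two-sided p-value from the t-distribution with 6 df = 0.232936.
Step 6: alpha = 0.05. fail to reject H0.

rho = 0.4762, p = 0.232936, fail to reject H0 at alpha = 0.05.


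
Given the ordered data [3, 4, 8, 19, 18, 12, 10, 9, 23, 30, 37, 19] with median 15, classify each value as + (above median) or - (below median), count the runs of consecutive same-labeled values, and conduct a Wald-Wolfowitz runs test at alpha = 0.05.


Step 1: Compute median = 15; label A = above, B = below.
Labels in order: BBBAABBBAAAA  (n_A = 6, n_B = 6)
Step 2: Count runs R = 4.
Step 3: Under H0 (random ordering), E[R] = 2*n_A*n_B/(n_A+n_B) + 1 = 2*6*6/12 + 1 = 7.0000.
        Var[R] = 2*n_A*n_B*(2*n_A*n_B - n_A - n_B) / ((n_A+n_B)^2 * (n_A+n_B-1)) = 4320/1584 = 2.7273.
        SD[R] = 1.6514.
Step 4: Continuity-corrected z = (R + 0.5 - E[R]) / SD[R] = (4 + 0.5 - 7.0000) / 1.6514 = -1.5138.
Step 5: Two-sided p-value via normal approximation = 2*(1 - Phi(|z|)) = 0.130070.
Step 6: alpha = 0.05. fail to reject H0.

R = 4, z = -1.5138, p = 0.130070, fail to reject H0.


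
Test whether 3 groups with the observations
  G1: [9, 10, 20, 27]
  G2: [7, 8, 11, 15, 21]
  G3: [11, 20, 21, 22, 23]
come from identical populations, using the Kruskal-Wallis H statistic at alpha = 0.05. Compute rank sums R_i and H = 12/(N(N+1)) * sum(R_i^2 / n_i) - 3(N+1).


Step 1: Combine all N = 14 observations and assign midranks.
sorted (value, group, rank): (7,G2,1), (8,G2,2), (9,G1,3), (10,G1,4), (11,G2,5.5), (11,G3,5.5), (15,G2,7), (20,G1,8.5), (20,G3,8.5), (21,G2,10.5), (21,G3,10.5), (22,G3,12), (23,G3,13), (27,G1,14)
Step 2: Sum ranks within each group.
R_1 = 29.5 (n_1 = 4)
R_2 = 26 (n_2 = 5)
R_3 = 49.5 (n_3 = 5)
Step 3: H = 12/(N(N+1)) * sum(R_i^2/n_i) - 3(N+1)
     = 12/(14*15) * (29.5^2/4 + 26^2/5 + 49.5^2/5) - 3*15
     = 0.057143 * 842.812 - 45
     = 3.160714.
Step 4: Ties present; correction factor C = 1 - 18/(14^3 - 14) = 0.993407. Corrected H = 3.160714 / 0.993407 = 3.181692.
Step 5: Under H0, H ~ chi^2(2); p-value = 0.203753.
Step 6: alpha = 0.05. fail to reject H0.

H = 3.1817, df = 2, p = 0.203753, fail to reject H0.


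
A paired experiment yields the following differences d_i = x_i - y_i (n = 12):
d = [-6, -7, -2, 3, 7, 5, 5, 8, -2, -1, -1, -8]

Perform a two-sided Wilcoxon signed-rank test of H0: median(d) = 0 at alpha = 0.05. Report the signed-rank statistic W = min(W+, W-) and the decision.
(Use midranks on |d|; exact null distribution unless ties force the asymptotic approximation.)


Step 1: Drop any zero differences (none here) and take |d_i|.
|d| = [6, 7, 2, 3, 7, 5, 5, 8, 2, 1, 1, 8]
Step 2: Midrank |d_i| (ties get averaged ranks).
ranks: |6|->8, |7|->9.5, |2|->3.5, |3|->5, |7|->9.5, |5|->6.5, |5|->6.5, |8|->11.5, |2|->3.5, |1|->1.5, |1|->1.5, |8|->11.5
Step 3: Attach original signs; sum ranks with positive sign and with negative sign.
W+ = 5 + 9.5 + 6.5 + 6.5 + 11.5 = 39
W- = 8 + 9.5 + 3.5 + 3.5 + 1.5 + 1.5 + 11.5 = 39
(Check: W+ + W- = 78 should equal n(n+1)/2 = 78.)
Step 4: Test statistic W = min(W+, W-) = 39.
Step 5: Ties in |d|, so use the tie-corrected normal approximation.
        E[W] = n(n+1)/4 = 12*13/4 = 39.
        Tie groups: |d|=1 (t=2), |d|=2 (t=2), |d|=5 (t=2), |d|=7 (t=2), |d|=8 (t=2); sum(t^3 - t) = 30.
        Var[W] = n(n+1)(2n+1)/24 - sum(t^3-t)/48 = 3900/24 - 30/48 = 161.875.
        z = (W - E[W]) / sqrt(Var[W]) = (39 - 39) / 12.7230 = 0.0000.
        Two-sided p = 2*Phi(z) = 1.000000.
Step 6: alpha = 0.05. fail to reject H0.

W+ = 39, W- = 39, W = min = 39, p = 1.000000, fail to reject H0.


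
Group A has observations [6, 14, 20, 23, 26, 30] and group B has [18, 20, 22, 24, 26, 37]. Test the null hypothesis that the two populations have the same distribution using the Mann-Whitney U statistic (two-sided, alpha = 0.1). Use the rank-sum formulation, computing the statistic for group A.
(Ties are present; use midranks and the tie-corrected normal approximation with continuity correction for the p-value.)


Step 1: Combine and sort all 12 observations; assign midranks.
sorted (value, group): (6,X), (14,X), (18,Y), (20,X), (20,Y), (22,Y), (23,X), (24,Y), (26,X), (26,Y), (30,X), (37,Y)
ranks: 6->1, 14->2, 18->3, 20->4.5, 20->4.5, 22->6, 23->7, 24->8, 26->9.5, 26->9.5, 30->11, 37->12
Step 2: Rank sum for X: R1 = 1 + 2 + 4.5 + 7 + 9.5 + 11 = 35.
Step 3: U_X = R1 - n1(n1+1)/2 = 35 - 6*7/2 = 35 - 21 = 14.
       U_Y = n1*n2 - U_X = 36 - 14 = 22.
Step 4: Ties are present, so use the tie-corrected normal approximation (with continuity correction) for the p-value.
Step 5: p-value = 0.573831; compare to alpha = 0.1. fail to reject H0.

U_X = 14, p = 0.573831, fail to reject H0 at alpha = 0.1.


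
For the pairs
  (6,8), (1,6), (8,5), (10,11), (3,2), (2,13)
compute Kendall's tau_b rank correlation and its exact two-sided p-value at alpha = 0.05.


Step 1: Enumerate the 15 unordered pairs (i,j) with i<j and classify each by sign(x_j-x_i) * sign(y_j-y_i).
  (1,2):dx=-5,dy=-2->C; (1,3):dx=+2,dy=-3->D; (1,4):dx=+4,dy=+3->C; (1,5):dx=-3,dy=-6->C
  (1,6):dx=-4,dy=+5->D; (2,3):dx=+7,dy=-1->D; (2,4):dx=+9,dy=+5->C; (2,5):dx=+2,dy=-4->D
  (2,6):dx=+1,dy=+7->C; (3,4):dx=+2,dy=+6->C; (3,5):dx=-5,dy=-3->C; (3,6):dx=-6,dy=+8->D
  (4,5):dx=-7,dy=-9->C; (4,6):dx=-8,dy=+2->D; (5,6):dx=-1,dy=+11->D
Step 2: C = 8, D = 7, total pairs = 15.
Step 3: tau = (C - D)/(n(n-1)/2) = (8 - 7)/15 = 0.066667.
Step 4: Exact two-sided p-value (enumerate n! = 720 permutations of y under H0): p = 1.000000.
Step 5: alpha = 0.05. fail to reject H0.

tau_b = 0.0667 (C=8, D=7), p = 1.000000, fail to reject H0.


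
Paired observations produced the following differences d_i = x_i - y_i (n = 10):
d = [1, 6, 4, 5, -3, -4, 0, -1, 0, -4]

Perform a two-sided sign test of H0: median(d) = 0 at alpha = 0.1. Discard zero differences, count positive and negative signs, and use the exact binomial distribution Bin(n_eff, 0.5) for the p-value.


Step 1: Discard zero differences. Original n = 10; n_eff = number of nonzero differences = 8.
Nonzero differences (with sign): +1, +6, +4, +5, -3, -4, -1, -4
Step 2: Count signs: positive = 4, negative = 4.
Step 3: Under H0: P(positive) = 0.5, so the number of positives S ~ Bin(8, 0.5).
Step 4: Two-sided exact p-value = sum of Bin(8,0.5) probabilities at or below the observed probability = 1.000000.
Step 5: alpha = 0.1. fail to reject H0.

n_eff = 8, pos = 4, neg = 4, p = 1.000000, fail to reject H0.


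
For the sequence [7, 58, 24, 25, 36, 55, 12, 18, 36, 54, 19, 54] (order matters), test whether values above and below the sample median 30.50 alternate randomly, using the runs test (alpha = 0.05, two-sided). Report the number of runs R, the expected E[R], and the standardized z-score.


Step 1: Compute median = 30.50; label A = above, B = below.
Labels in order: BABBAABBAABA  (n_A = 6, n_B = 6)
Step 2: Count runs R = 8.
Step 3: Under H0 (random ordering), E[R] = 2*n_A*n_B/(n_A+n_B) + 1 = 2*6*6/12 + 1 = 7.0000.
        Var[R] = 2*n_A*n_B*(2*n_A*n_B - n_A - n_B) / ((n_A+n_B)^2 * (n_A+n_B-1)) = 4320/1584 = 2.7273.
        SD[R] = 1.6514.
Step 4: Continuity-corrected z = (R - 0.5 - E[R]) / SD[R] = (8 - 0.5 - 7.0000) / 1.6514 = 0.3028.
Step 5: Two-sided p-value via normal approximation = 2*(1 - Phi(|z|)) = 0.762069.
Step 6: alpha = 0.05. fail to reject H0.

R = 8, z = 0.3028, p = 0.762069, fail to reject H0.


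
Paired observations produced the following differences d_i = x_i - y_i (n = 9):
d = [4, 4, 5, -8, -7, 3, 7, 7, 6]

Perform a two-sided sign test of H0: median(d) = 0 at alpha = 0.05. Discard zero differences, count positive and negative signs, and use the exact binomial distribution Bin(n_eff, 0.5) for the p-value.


Step 1: Discard zero differences. Original n = 9; n_eff = number of nonzero differences = 9.
Nonzero differences (with sign): +4, +4, +5, -8, -7, +3, +7, +7, +6
Step 2: Count signs: positive = 7, negative = 2.
Step 3: Under H0: P(positive) = 0.5, so the number of positives S ~ Bin(9, 0.5).
Step 4: Two-sided exact p-value = sum of Bin(9,0.5) probabilities at or below the observed probability = 0.179688.
Step 5: alpha = 0.05. fail to reject H0.

n_eff = 9, pos = 7, neg = 2, p = 0.179688, fail to reject H0.


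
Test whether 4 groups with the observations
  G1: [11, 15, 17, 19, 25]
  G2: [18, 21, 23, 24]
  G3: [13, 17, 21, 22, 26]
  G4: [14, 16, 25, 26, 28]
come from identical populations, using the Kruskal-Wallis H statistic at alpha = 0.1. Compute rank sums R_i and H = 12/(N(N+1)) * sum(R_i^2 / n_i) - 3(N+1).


Step 1: Combine all N = 19 observations and assign midranks.
sorted (value, group, rank): (11,G1,1), (13,G3,2), (14,G4,3), (15,G1,4), (16,G4,5), (17,G1,6.5), (17,G3,6.5), (18,G2,8), (19,G1,9), (21,G2,10.5), (21,G3,10.5), (22,G3,12), (23,G2,13), (24,G2,14), (25,G1,15.5), (25,G4,15.5), (26,G3,17.5), (26,G4,17.5), (28,G4,19)
Step 2: Sum ranks within each group.
R_1 = 36 (n_1 = 5)
R_2 = 45.5 (n_2 = 4)
R_3 = 48.5 (n_3 = 5)
R_4 = 60 (n_4 = 5)
Step 3: H = 12/(N(N+1)) * sum(R_i^2/n_i) - 3(N+1)
     = 12/(19*20) * (36^2/5 + 45.5^2/4 + 48.5^2/5 + 60^2/5) - 3*20
     = 0.031579 * 1967.21 - 60
     = 2.122500.
Step 4: Ties present; correction factor C = 1 - 24/(19^3 - 19) = 0.996491. Corrected H = 2.122500 / 0.996491 = 2.129974.
Step 5: Under H0, H ~ chi^2(3); p-value = 0.545873.
Step 6: alpha = 0.1. fail to reject H0.

H = 2.1300, df = 3, p = 0.545873, fail to reject H0.


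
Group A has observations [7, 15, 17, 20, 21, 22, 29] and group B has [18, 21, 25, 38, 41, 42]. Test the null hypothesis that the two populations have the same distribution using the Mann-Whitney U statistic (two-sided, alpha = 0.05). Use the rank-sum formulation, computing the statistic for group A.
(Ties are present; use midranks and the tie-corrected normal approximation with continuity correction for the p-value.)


Step 1: Combine and sort all 13 observations; assign midranks.
sorted (value, group): (7,X), (15,X), (17,X), (18,Y), (20,X), (21,X), (21,Y), (22,X), (25,Y), (29,X), (38,Y), (41,Y), (42,Y)
ranks: 7->1, 15->2, 17->3, 18->4, 20->5, 21->6.5, 21->6.5, 22->8, 25->9, 29->10, 38->11, 41->12, 42->13
Step 2: Rank sum for X: R1 = 1 + 2 + 3 + 5 + 6.5 + 8 + 10 = 35.5.
Step 3: U_X = R1 - n1(n1+1)/2 = 35.5 - 7*8/2 = 35.5 - 28 = 7.5.
       U_Y = n1*n2 - U_X = 42 - 7.5 = 34.5.
Step 4: Ties are present, so use the tie-corrected normal approximation (with continuity correction) for the p-value.
Step 5: p-value = 0.062928; compare to alpha = 0.05. fail to reject H0.

U_X = 7.5, p = 0.062928, fail to reject H0 at alpha = 0.05.


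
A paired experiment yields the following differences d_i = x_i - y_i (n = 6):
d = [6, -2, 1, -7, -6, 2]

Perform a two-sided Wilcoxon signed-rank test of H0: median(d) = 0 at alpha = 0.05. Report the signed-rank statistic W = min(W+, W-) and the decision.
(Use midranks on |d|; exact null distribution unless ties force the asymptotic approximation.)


Step 1: Drop any zero differences (none here) and take |d_i|.
|d| = [6, 2, 1, 7, 6, 2]
Step 2: Midrank |d_i| (ties get averaged ranks).
ranks: |6|->4.5, |2|->2.5, |1|->1, |7|->6, |6|->4.5, |2|->2.5
Step 3: Attach original signs; sum ranks with positive sign and with negative sign.
W+ = 4.5 + 1 + 2.5 = 8
W- = 2.5 + 6 + 4.5 = 13
(Check: W+ + W- = 21 should equal n(n+1)/2 = 21.)
Step 4: Test statistic W = min(W+, W-) = 8.
Step 5: Ties in |d|, so use the tie-corrected normal approximation.
        E[W] = n(n+1)/4 = 6*7/4 = 10.5.
        Tie groups: |d|=2 (t=2), |d|=6 (t=2); sum(t^3 - t) = 12.
        Var[W] = n(n+1)(2n+1)/24 - sum(t^3-t)/48 = 546/24 - 12/48 = 22.5.
        z = (W - E[W]) / sqrt(Var[W]) = (8 - 10.5) / 4.7434 = -0.5270.
        Two-sided p = 2*Phi(z) = 0.598161.
Step 6: alpha = 0.05. fail to reject H0.

W+ = 8, W- = 13, W = min = 8, p = 0.598161, fail to reject H0.


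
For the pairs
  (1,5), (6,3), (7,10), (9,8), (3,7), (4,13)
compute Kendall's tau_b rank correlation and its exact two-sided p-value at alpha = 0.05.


Step 1: Enumerate the 15 unordered pairs (i,j) with i<j and classify each by sign(x_j-x_i) * sign(y_j-y_i).
  (1,2):dx=+5,dy=-2->D; (1,3):dx=+6,dy=+5->C; (1,4):dx=+8,dy=+3->C; (1,5):dx=+2,dy=+2->C
  (1,6):dx=+3,dy=+8->C; (2,3):dx=+1,dy=+7->C; (2,4):dx=+3,dy=+5->C; (2,5):dx=-3,dy=+4->D
  (2,6):dx=-2,dy=+10->D; (3,4):dx=+2,dy=-2->D; (3,5):dx=-4,dy=-3->C; (3,6):dx=-3,dy=+3->D
  (4,5):dx=-6,dy=-1->C; (4,6):dx=-5,dy=+5->D; (5,6):dx=+1,dy=+6->C
Step 2: C = 9, D = 6, total pairs = 15.
Step 3: tau = (C - D)/(n(n-1)/2) = (9 - 6)/15 = 0.200000.
Step 4: Exact two-sided p-value (enumerate n! = 720 permutations of y under H0): p = 0.719444.
Step 5: alpha = 0.05. fail to reject H0.

tau_b = 0.2000 (C=9, D=6), p = 0.719444, fail to reject H0.


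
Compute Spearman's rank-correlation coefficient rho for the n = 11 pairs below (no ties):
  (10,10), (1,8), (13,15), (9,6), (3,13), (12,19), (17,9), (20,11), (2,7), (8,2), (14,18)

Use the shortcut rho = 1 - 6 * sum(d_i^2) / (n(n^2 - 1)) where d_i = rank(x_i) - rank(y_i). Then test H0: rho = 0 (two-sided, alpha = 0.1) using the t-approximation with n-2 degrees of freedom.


Step 1: Rank x and y separately (midranks; no ties here).
rank(x): 10->6, 1->1, 13->8, 9->5, 3->3, 12->7, 17->10, 20->11, 2->2, 8->4, 14->9
rank(y): 10->6, 8->4, 15->9, 6->2, 13->8, 19->11, 9->5, 11->7, 7->3, 2->1, 18->10
Step 2: d_i = R_x(i) - R_y(i); compute d_i^2.
  (6-6)^2=0, (1-4)^2=9, (8-9)^2=1, (5-2)^2=9, (3-8)^2=25, (7-11)^2=16, (10-5)^2=25, (11-7)^2=16, (2-3)^2=1, (4-1)^2=9, (9-10)^2=1
sum(d^2) = 112.
Step 3: rho = 1 - 6*112 / (11*(11^2 - 1)) = 1 - 672/1320 = 0.490909.
Step 4: Under H0, t = rho * sqrt((n-2)/(1-rho^2)) = 1.6904 ~ t(9).
Step 5: Two-sided p-value from the t-distribution with 9 df = 0.125204.
Step 6: alpha = 0.1. fail to reject H0.

rho = 0.4909, p = 0.125204, fail to reject H0 at alpha = 0.1.


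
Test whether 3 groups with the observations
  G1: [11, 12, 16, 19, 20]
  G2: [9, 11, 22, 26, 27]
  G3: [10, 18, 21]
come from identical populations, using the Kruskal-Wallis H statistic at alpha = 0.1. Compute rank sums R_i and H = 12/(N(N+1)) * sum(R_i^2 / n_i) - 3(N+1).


Step 1: Combine all N = 13 observations and assign midranks.
sorted (value, group, rank): (9,G2,1), (10,G3,2), (11,G1,3.5), (11,G2,3.5), (12,G1,5), (16,G1,6), (18,G3,7), (19,G1,8), (20,G1,9), (21,G3,10), (22,G2,11), (26,G2,12), (27,G2,13)
Step 2: Sum ranks within each group.
R_1 = 31.5 (n_1 = 5)
R_2 = 40.5 (n_2 = 5)
R_3 = 19 (n_3 = 3)
Step 3: H = 12/(N(N+1)) * sum(R_i^2/n_i) - 3(N+1)
     = 12/(13*14) * (31.5^2/5 + 40.5^2/5 + 19^2/3) - 3*14
     = 0.065934 * 646.833 - 42
     = 0.648352.
Step 4: Ties present; correction factor C = 1 - 6/(13^3 - 13) = 0.997253. Corrected H = 0.648352 / 0.997253 = 0.650138.
Step 5: Under H0, H ~ chi^2(2); p-value = 0.722478.
Step 6: alpha = 0.1. fail to reject H0.

H = 0.6501, df = 2, p = 0.722478, fail to reject H0.


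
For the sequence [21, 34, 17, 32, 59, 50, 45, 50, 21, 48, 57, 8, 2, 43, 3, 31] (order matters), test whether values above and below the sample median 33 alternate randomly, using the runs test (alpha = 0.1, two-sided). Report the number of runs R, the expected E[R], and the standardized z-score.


Step 1: Compute median = 33; label A = above, B = below.
Labels in order: BABBAAAABAABBABB  (n_A = 8, n_B = 8)
Step 2: Count runs R = 9.
Step 3: Under H0 (random ordering), E[R] = 2*n_A*n_B/(n_A+n_B) + 1 = 2*8*8/16 + 1 = 9.0000.
        Var[R] = 2*n_A*n_B*(2*n_A*n_B - n_A - n_B) / ((n_A+n_B)^2 * (n_A+n_B-1)) = 14336/3840 = 3.7333.
        SD[R] = 1.9322.
Step 4: R = E[R], so z = 0 with no continuity correction.
Step 5: Two-sided p-value via normal approximation = 2*(1 - Phi(|z|)) = 1.000000.
Step 6: alpha = 0.1. fail to reject H0.

R = 9, z = 0.0000, p = 1.000000, fail to reject H0.


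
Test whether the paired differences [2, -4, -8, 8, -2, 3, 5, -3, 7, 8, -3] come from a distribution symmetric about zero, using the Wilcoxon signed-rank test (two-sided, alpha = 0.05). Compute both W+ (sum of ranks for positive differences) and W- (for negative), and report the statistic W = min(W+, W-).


Step 1: Drop any zero differences (none here) and take |d_i|.
|d| = [2, 4, 8, 8, 2, 3, 5, 3, 7, 8, 3]
Step 2: Midrank |d_i| (ties get averaged ranks).
ranks: |2|->1.5, |4|->6, |8|->10, |8|->10, |2|->1.5, |3|->4, |5|->7, |3|->4, |7|->8, |8|->10, |3|->4
Step 3: Attach original signs; sum ranks with positive sign and with negative sign.
W+ = 1.5 + 10 + 4 + 7 + 8 + 10 = 40.5
W- = 6 + 10 + 1.5 + 4 + 4 = 25.5
(Check: W+ + W- = 66 should equal n(n+1)/2 = 66.)
Step 4: Test statistic W = min(W+, W-) = 25.5.
Step 5: Ties in |d|, so use the tie-corrected normal approximation.
        E[W] = n(n+1)/4 = 11*12/4 = 33.
        Tie groups: |d|=2 (t=2), |d|=3 (t=3), |d|=8 (t=3); sum(t^3 - t) = 54.
        Var[W] = n(n+1)(2n+1)/24 - sum(t^3-t)/48 = 3036/24 - 54/48 = 125.375.
        z = (W - E[W]) / sqrt(Var[W]) = (25.5 - 33) / 11.1971 = -0.6698.
        Two-sided p = 2*Phi(z) = 0.502975.
Step 6: alpha = 0.05. fail to reject H0.

W+ = 40.5, W- = 25.5, W = min = 25.5, p = 0.502975, fail to reject H0.


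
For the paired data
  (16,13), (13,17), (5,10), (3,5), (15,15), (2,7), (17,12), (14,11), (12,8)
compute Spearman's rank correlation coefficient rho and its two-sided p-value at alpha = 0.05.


Step 1: Rank x and y separately (midranks; no ties here).
rank(x): 16->8, 13->5, 5->3, 3->2, 15->7, 2->1, 17->9, 14->6, 12->4
rank(y): 13->7, 17->9, 10->4, 5->1, 15->8, 7->2, 12->6, 11->5, 8->3
Step 2: d_i = R_x(i) - R_y(i); compute d_i^2.
  (8-7)^2=1, (5-9)^2=16, (3-4)^2=1, (2-1)^2=1, (7-8)^2=1, (1-2)^2=1, (9-6)^2=9, (6-5)^2=1, (4-3)^2=1
sum(d^2) = 32.
Step 3: rho = 1 - 6*32 / (9*(9^2 - 1)) = 1 - 192/720 = 0.733333.
Step 4: Under H0, t = rho * sqrt((n-2)/(1-rho^2)) = 2.8538 ~ t(7).
Step 5: Two-sided p-value from the t-distribution with 7 df = 0.024554.
Step 6: alpha = 0.05. reject H0.

rho = 0.7333, p = 0.024554, reject H0 at alpha = 0.05.


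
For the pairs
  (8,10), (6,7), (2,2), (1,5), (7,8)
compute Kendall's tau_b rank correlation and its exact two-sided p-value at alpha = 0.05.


Step 1: Enumerate the 10 unordered pairs (i,j) with i<j and classify each by sign(x_j-x_i) * sign(y_j-y_i).
  (1,2):dx=-2,dy=-3->C; (1,3):dx=-6,dy=-8->C; (1,4):dx=-7,dy=-5->C; (1,5):dx=-1,dy=-2->C
  (2,3):dx=-4,dy=-5->C; (2,4):dx=-5,dy=-2->C; (2,5):dx=+1,dy=+1->C; (3,4):dx=-1,dy=+3->D
  (3,5):dx=+5,dy=+6->C; (4,5):dx=+6,dy=+3->C
Step 2: C = 9, D = 1, total pairs = 10.
Step 3: tau = (C - D)/(n(n-1)/2) = (9 - 1)/10 = 0.800000.
Step 4: Exact two-sided p-value (enumerate n! = 120 permutations of y under H0): p = 0.083333.
Step 5: alpha = 0.05. fail to reject H0.

tau_b = 0.8000 (C=9, D=1), p = 0.083333, fail to reject H0.


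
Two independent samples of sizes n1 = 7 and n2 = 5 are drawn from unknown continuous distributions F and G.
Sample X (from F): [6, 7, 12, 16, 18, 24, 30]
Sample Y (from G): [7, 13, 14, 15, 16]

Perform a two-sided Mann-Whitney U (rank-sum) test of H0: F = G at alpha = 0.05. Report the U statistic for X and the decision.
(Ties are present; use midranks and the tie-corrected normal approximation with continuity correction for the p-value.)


Step 1: Combine and sort all 12 observations; assign midranks.
sorted (value, group): (6,X), (7,X), (7,Y), (12,X), (13,Y), (14,Y), (15,Y), (16,X), (16,Y), (18,X), (24,X), (30,X)
ranks: 6->1, 7->2.5, 7->2.5, 12->4, 13->5, 14->6, 15->7, 16->8.5, 16->8.5, 18->10, 24->11, 30->12
Step 2: Rank sum for X: R1 = 1 + 2.5 + 4 + 8.5 + 10 + 11 + 12 = 49.
Step 3: U_X = R1 - n1(n1+1)/2 = 49 - 7*8/2 = 49 - 28 = 21.
       U_Y = n1*n2 - U_X = 35 - 21 = 14.
Step 4: Ties are present, so use the tie-corrected normal approximation (with continuity correction) for the p-value.
Step 5: p-value = 0.624905; compare to alpha = 0.05. fail to reject H0.

U_X = 21, p = 0.624905, fail to reject H0 at alpha = 0.05.


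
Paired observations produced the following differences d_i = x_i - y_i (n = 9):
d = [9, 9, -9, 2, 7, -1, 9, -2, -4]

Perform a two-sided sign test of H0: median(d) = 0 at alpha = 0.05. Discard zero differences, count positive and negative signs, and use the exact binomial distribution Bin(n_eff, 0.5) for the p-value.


Step 1: Discard zero differences. Original n = 9; n_eff = number of nonzero differences = 9.
Nonzero differences (with sign): +9, +9, -9, +2, +7, -1, +9, -2, -4
Step 2: Count signs: positive = 5, negative = 4.
Step 3: Under H0: P(positive) = 0.5, so the number of positives S ~ Bin(9, 0.5).
Step 4: Two-sided exact p-value = sum of Bin(9,0.5) probabilities at or below the observed probability = 1.000000.
Step 5: alpha = 0.05. fail to reject H0.

n_eff = 9, pos = 5, neg = 4, p = 1.000000, fail to reject H0.


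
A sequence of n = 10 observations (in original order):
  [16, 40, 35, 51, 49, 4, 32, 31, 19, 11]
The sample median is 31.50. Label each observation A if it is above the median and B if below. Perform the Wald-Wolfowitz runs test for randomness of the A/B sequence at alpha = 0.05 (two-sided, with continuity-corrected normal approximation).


Step 1: Compute median = 31.50; label A = above, B = below.
Labels in order: BAAAABABBB  (n_A = 5, n_B = 5)
Step 2: Count runs R = 5.
Step 3: Under H0 (random ordering), E[R] = 2*n_A*n_B/(n_A+n_B) + 1 = 2*5*5/10 + 1 = 6.0000.
        Var[R] = 2*n_A*n_B*(2*n_A*n_B - n_A - n_B) / ((n_A+n_B)^2 * (n_A+n_B-1)) = 2000/900 = 2.2222.
        SD[R] = 1.4907.
Step 4: Continuity-corrected z = (R + 0.5 - E[R]) / SD[R] = (5 + 0.5 - 6.0000) / 1.4907 = -0.3354.
Step 5: Two-sided p-value via normal approximation = 2*(1 - Phi(|z|)) = 0.737316.
Step 6: alpha = 0.05. fail to reject H0.

R = 5, z = -0.3354, p = 0.737316, fail to reject H0.


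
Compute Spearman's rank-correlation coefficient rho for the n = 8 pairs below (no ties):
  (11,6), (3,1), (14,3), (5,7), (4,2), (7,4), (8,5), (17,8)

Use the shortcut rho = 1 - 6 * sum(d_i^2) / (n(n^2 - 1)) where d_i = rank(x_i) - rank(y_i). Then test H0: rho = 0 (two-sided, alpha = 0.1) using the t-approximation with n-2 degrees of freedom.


Step 1: Rank x and y separately (midranks; no ties here).
rank(x): 11->6, 3->1, 14->7, 5->3, 4->2, 7->4, 8->5, 17->8
rank(y): 6->6, 1->1, 3->3, 7->7, 2->2, 4->4, 5->5, 8->8
Step 2: d_i = R_x(i) - R_y(i); compute d_i^2.
  (6-6)^2=0, (1-1)^2=0, (7-3)^2=16, (3-7)^2=16, (2-2)^2=0, (4-4)^2=0, (5-5)^2=0, (8-8)^2=0
sum(d^2) = 32.
Step 3: rho = 1 - 6*32 / (8*(8^2 - 1)) = 1 - 192/504 = 0.619048.
Step 4: Under H0, t = rho * sqrt((n-2)/(1-rho^2)) = 1.9308 ~ t(6).
Step 5: Two-sided p-value from the t-distribution with 6 df = 0.101733.
Step 6: alpha = 0.1. fail to reject H0.

rho = 0.6190, p = 0.101733, fail to reject H0 at alpha = 0.1.


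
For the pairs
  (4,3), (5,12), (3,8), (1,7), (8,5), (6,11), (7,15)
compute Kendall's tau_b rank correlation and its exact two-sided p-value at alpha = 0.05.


Step 1: Enumerate the 21 unordered pairs (i,j) with i<j and classify each by sign(x_j-x_i) * sign(y_j-y_i).
  (1,2):dx=+1,dy=+9->C; (1,3):dx=-1,dy=+5->D; (1,4):dx=-3,dy=+4->D; (1,5):dx=+4,dy=+2->C
  (1,6):dx=+2,dy=+8->C; (1,7):dx=+3,dy=+12->C; (2,3):dx=-2,dy=-4->C; (2,4):dx=-4,dy=-5->C
  (2,5):dx=+3,dy=-7->D; (2,6):dx=+1,dy=-1->D; (2,7):dx=+2,dy=+3->C; (3,4):dx=-2,dy=-1->C
  (3,5):dx=+5,dy=-3->D; (3,6):dx=+3,dy=+3->C; (3,7):dx=+4,dy=+7->C; (4,5):dx=+7,dy=-2->D
  (4,6):dx=+5,dy=+4->C; (4,7):dx=+6,dy=+8->C; (5,6):dx=-2,dy=+6->D; (5,7):dx=-1,dy=+10->D
  (6,7):dx=+1,dy=+4->C
Step 2: C = 13, D = 8, total pairs = 21.
Step 3: tau = (C - D)/(n(n-1)/2) = (13 - 8)/21 = 0.238095.
Step 4: Exact two-sided p-value (enumerate n! = 5040 permutations of y under H0): p = 0.561905.
Step 5: alpha = 0.05. fail to reject H0.

tau_b = 0.2381 (C=13, D=8), p = 0.561905, fail to reject H0.


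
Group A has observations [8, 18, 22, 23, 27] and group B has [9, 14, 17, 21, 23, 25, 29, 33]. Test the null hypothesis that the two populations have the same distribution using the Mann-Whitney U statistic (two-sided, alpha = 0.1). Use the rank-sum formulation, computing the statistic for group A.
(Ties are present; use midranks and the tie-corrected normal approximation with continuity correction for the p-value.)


Step 1: Combine and sort all 13 observations; assign midranks.
sorted (value, group): (8,X), (9,Y), (14,Y), (17,Y), (18,X), (21,Y), (22,X), (23,X), (23,Y), (25,Y), (27,X), (29,Y), (33,Y)
ranks: 8->1, 9->2, 14->3, 17->4, 18->5, 21->6, 22->7, 23->8.5, 23->8.5, 25->10, 27->11, 29->12, 33->13
Step 2: Rank sum for X: R1 = 1 + 5 + 7 + 8.5 + 11 = 32.5.
Step 3: U_X = R1 - n1(n1+1)/2 = 32.5 - 5*6/2 = 32.5 - 15 = 17.5.
       U_Y = n1*n2 - U_X = 40 - 17.5 = 22.5.
Step 4: Ties are present, so use the tie-corrected normal approximation (with continuity correction) for the p-value.
Step 5: p-value = 0.769390; compare to alpha = 0.1. fail to reject H0.

U_X = 17.5, p = 0.769390, fail to reject H0 at alpha = 0.1.


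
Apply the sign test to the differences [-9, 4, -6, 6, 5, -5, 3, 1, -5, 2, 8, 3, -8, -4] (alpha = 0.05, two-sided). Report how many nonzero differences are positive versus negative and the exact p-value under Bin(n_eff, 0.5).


Step 1: Discard zero differences. Original n = 14; n_eff = number of nonzero differences = 14.
Nonzero differences (with sign): -9, +4, -6, +6, +5, -5, +3, +1, -5, +2, +8, +3, -8, -4
Step 2: Count signs: positive = 8, negative = 6.
Step 3: Under H0: P(positive) = 0.5, so the number of positives S ~ Bin(14, 0.5).
Step 4: Two-sided exact p-value = sum of Bin(14,0.5) probabilities at or below the observed probability = 0.790527.
Step 5: alpha = 0.05. fail to reject H0.

n_eff = 14, pos = 8, neg = 6, p = 0.790527, fail to reject H0.


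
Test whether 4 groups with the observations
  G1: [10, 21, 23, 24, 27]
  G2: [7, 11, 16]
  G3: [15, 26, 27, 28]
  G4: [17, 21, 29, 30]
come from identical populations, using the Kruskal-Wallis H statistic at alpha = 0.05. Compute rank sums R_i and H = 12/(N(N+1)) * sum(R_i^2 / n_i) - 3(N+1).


Step 1: Combine all N = 16 observations and assign midranks.
sorted (value, group, rank): (7,G2,1), (10,G1,2), (11,G2,3), (15,G3,4), (16,G2,5), (17,G4,6), (21,G1,7.5), (21,G4,7.5), (23,G1,9), (24,G1,10), (26,G3,11), (27,G1,12.5), (27,G3,12.5), (28,G3,14), (29,G4,15), (30,G4,16)
Step 2: Sum ranks within each group.
R_1 = 41 (n_1 = 5)
R_2 = 9 (n_2 = 3)
R_3 = 41.5 (n_3 = 4)
R_4 = 44.5 (n_4 = 4)
Step 3: H = 12/(N(N+1)) * sum(R_i^2/n_i) - 3(N+1)
     = 12/(16*17) * (41^2/5 + 9^2/3 + 41.5^2/4 + 44.5^2/4) - 3*17
     = 0.044118 * 1288.83 - 51
     = 5.859926.
Step 4: Ties present; correction factor C = 1 - 12/(16^3 - 16) = 0.997059. Corrected H = 5.859926 / 0.997059 = 5.877212.
Step 5: Under H0, H ~ chi^2(3); p-value = 0.117739.
Step 6: alpha = 0.05. fail to reject H0.

H = 5.8772, df = 3, p = 0.117739, fail to reject H0.


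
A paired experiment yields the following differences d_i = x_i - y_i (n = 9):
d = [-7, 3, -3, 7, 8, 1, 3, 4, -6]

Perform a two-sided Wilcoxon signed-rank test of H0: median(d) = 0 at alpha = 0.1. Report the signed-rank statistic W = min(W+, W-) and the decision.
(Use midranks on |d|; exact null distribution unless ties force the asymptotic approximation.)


Step 1: Drop any zero differences (none here) and take |d_i|.
|d| = [7, 3, 3, 7, 8, 1, 3, 4, 6]
Step 2: Midrank |d_i| (ties get averaged ranks).
ranks: |7|->7.5, |3|->3, |3|->3, |7|->7.5, |8|->9, |1|->1, |3|->3, |4|->5, |6|->6
Step 3: Attach original signs; sum ranks with positive sign and with negative sign.
W+ = 3 + 7.5 + 9 + 1 + 3 + 5 = 28.5
W- = 7.5 + 3 + 6 = 16.5
(Check: W+ + W- = 45 should equal n(n+1)/2 = 45.)
Step 4: Test statistic W = min(W+, W-) = 16.5.
Step 5: Ties in |d|, so use the tie-corrected normal approximation.
        E[W] = n(n+1)/4 = 9*10/4 = 22.5.
        Tie groups: |d|=3 (t=3), |d|=7 (t=2); sum(t^3 - t) = 30.
        Var[W] = n(n+1)(2n+1)/24 - sum(t^3-t)/48 = 1710/24 - 30/48 = 70.625.
        z = (W - E[W]) / sqrt(Var[W]) = (16.5 - 22.5) / 8.4039 = -0.7140.
        Two-sided p = 2*Phi(z) = 0.475254.
Step 6: alpha = 0.1. fail to reject H0.

W+ = 28.5, W- = 16.5, W = min = 16.5, p = 0.475254, fail to reject H0.


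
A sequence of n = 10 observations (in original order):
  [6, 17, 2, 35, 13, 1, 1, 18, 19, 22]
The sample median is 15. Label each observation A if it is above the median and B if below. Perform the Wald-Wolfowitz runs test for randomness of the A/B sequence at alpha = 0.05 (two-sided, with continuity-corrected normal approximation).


Step 1: Compute median = 15; label A = above, B = below.
Labels in order: BABABBBAAA  (n_A = 5, n_B = 5)
Step 2: Count runs R = 6.
Step 3: Under H0 (random ordering), E[R] = 2*n_A*n_B/(n_A+n_B) + 1 = 2*5*5/10 + 1 = 6.0000.
        Var[R] = 2*n_A*n_B*(2*n_A*n_B - n_A - n_B) / ((n_A+n_B)^2 * (n_A+n_B-1)) = 2000/900 = 2.2222.
        SD[R] = 1.4907.
Step 4: R = E[R], so z = 0 with no continuity correction.
Step 5: Two-sided p-value via normal approximation = 2*(1 - Phi(|z|)) = 1.000000.
Step 6: alpha = 0.05. fail to reject H0.

R = 6, z = 0.0000, p = 1.000000, fail to reject H0.


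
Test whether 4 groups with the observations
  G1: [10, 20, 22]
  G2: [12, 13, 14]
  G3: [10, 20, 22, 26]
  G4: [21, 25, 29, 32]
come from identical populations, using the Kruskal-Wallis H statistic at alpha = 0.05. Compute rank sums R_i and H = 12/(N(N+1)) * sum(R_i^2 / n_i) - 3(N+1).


Step 1: Combine all N = 14 observations and assign midranks.
sorted (value, group, rank): (10,G1,1.5), (10,G3,1.5), (12,G2,3), (13,G2,4), (14,G2,5), (20,G1,6.5), (20,G3,6.5), (21,G4,8), (22,G1,9.5), (22,G3,9.5), (25,G4,11), (26,G3,12), (29,G4,13), (32,G4,14)
Step 2: Sum ranks within each group.
R_1 = 17.5 (n_1 = 3)
R_2 = 12 (n_2 = 3)
R_3 = 29.5 (n_3 = 4)
R_4 = 46 (n_4 = 4)
Step 3: H = 12/(N(N+1)) * sum(R_i^2/n_i) - 3(N+1)
     = 12/(14*15) * (17.5^2/3 + 12^2/3 + 29.5^2/4 + 46^2/4) - 3*15
     = 0.057143 * 896.646 - 45
     = 6.236905.
Step 4: Ties present; correction factor C = 1 - 18/(14^3 - 14) = 0.993407. Corrected H = 6.236905 / 0.993407 = 6.278300.
Step 5: Under H0, H ~ chi^2(3); p-value = 0.098828.
Step 6: alpha = 0.05. fail to reject H0.

H = 6.2783, df = 3, p = 0.098828, fail to reject H0.


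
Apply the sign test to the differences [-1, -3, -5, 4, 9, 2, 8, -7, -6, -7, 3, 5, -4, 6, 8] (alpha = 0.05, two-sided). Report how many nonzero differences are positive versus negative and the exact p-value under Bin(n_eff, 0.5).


Step 1: Discard zero differences. Original n = 15; n_eff = number of nonzero differences = 15.
Nonzero differences (with sign): -1, -3, -5, +4, +9, +2, +8, -7, -6, -7, +3, +5, -4, +6, +8
Step 2: Count signs: positive = 8, negative = 7.
Step 3: Under H0: P(positive) = 0.5, so the number of positives S ~ Bin(15, 0.5).
Step 4: Two-sided exact p-value = sum of Bin(15,0.5) probabilities at or below the observed probability = 1.000000.
Step 5: alpha = 0.05. fail to reject H0.

n_eff = 15, pos = 8, neg = 7, p = 1.000000, fail to reject H0.


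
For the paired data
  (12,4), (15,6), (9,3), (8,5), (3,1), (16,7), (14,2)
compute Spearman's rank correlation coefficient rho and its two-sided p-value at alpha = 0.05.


Step 1: Rank x and y separately (midranks; no ties here).
rank(x): 12->4, 15->6, 9->3, 8->2, 3->1, 16->7, 14->5
rank(y): 4->4, 6->6, 3->3, 5->5, 1->1, 7->7, 2->2
Step 2: d_i = R_x(i) - R_y(i); compute d_i^2.
  (4-4)^2=0, (6-6)^2=0, (3-3)^2=0, (2-5)^2=9, (1-1)^2=0, (7-7)^2=0, (5-2)^2=9
sum(d^2) = 18.
Step 3: rho = 1 - 6*18 / (7*(7^2 - 1)) = 1 - 108/336 = 0.678571.
Step 4: Under H0, t = rho * sqrt((n-2)/(1-rho^2)) = 2.0657 ~ t(5).
Step 5: Two-sided p-value from the t-distribution with 5 df = 0.093750.
Step 6: alpha = 0.05. fail to reject H0.

rho = 0.6786, p = 0.093750, fail to reject H0 at alpha = 0.05.


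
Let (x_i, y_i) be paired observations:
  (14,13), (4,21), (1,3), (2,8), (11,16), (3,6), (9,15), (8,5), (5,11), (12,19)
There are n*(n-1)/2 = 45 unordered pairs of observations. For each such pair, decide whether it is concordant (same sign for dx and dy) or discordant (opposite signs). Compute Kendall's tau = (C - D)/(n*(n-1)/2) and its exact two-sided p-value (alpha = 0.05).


Step 1: Enumerate the 45 unordered pairs (i,j) with i<j and classify each by sign(x_j-x_i) * sign(y_j-y_i).
  (1,2):dx=-10,dy=+8->D; (1,3):dx=-13,dy=-10->C; (1,4):dx=-12,dy=-5->C; (1,5):dx=-3,dy=+3->D
  (1,6):dx=-11,dy=-7->C; (1,7):dx=-5,dy=+2->D; (1,8):dx=-6,dy=-8->C; (1,9):dx=-9,dy=-2->C
  (1,10):dx=-2,dy=+6->D; (2,3):dx=-3,dy=-18->C; (2,4):dx=-2,dy=-13->C; (2,5):dx=+7,dy=-5->D
  (2,6):dx=-1,dy=-15->C; (2,7):dx=+5,dy=-6->D; (2,8):dx=+4,dy=-16->D; (2,9):dx=+1,dy=-10->D
  (2,10):dx=+8,dy=-2->D; (3,4):dx=+1,dy=+5->C; (3,5):dx=+10,dy=+13->C; (3,6):dx=+2,dy=+3->C
  (3,7):dx=+8,dy=+12->C; (3,8):dx=+7,dy=+2->C; (3,9):dx=+4,dy=+8->C; (3,10):dx=+11,dy=+16->C
  (4,5):dx=+9,dy=+8->C; (4,6):dx=+1,dy=-2->D; (4,7):dx=+7,dy=+7->C; (4,8):dx=+6,dy=-3->D
  (4,9):dx=+3,dy=+3->C; (4,10):dx=+10,dy=+11->C; (5,6):dx=-8,dy=-10->C; (5,7):dx=-2,dy=-1->C
  (5,8):dx=-3,dy=-11->C; (5,9):dx=-6,dy=-5->C; (5,10):dx=+1,dy=+3->C; (6,7):dx=+6,dy=+9->C
  (6,8):dx=+5,dy=-1->D; (6,9):dx=+2,dy=+5->C; (6,10):dx=+9,dy=+13->C; (7,8):dx=-1,dy=-10->C
  (7,9):dx=-4,dy=-4->C; (7,10):dx=+3,dy=+4->C; (8,9):dx=-3,dy=+6->D; (8,10):dx=+4,dy=+14->C
  (9,10):dx=+7,dy=+8->C
Step 2: C = 32, D = 13, total pairs = 45.
Step 3: tau = (C - D)/(n(n-1)/2) = (32 - 13)/45 = 0.422222.
Step 4: Exact two-sided p-value (enumerate n! = 3628800 permutations of y under H0): p = 0.108313.
Step 5: alpha = 0.05. fail to reject H0.

tau_b = 0.4222 (C=32, D=13), p = 0.108313, fail to reject H0.


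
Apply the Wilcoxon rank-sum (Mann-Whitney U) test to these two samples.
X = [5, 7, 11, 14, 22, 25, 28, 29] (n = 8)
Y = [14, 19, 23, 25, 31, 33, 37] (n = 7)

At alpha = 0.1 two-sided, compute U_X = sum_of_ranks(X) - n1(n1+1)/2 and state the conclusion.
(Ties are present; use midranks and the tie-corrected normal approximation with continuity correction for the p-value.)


Step 1: Combine and sort all 15 observations; assign midranks.
sorted (value, group): (5,X), (7,X), (11,X), (14,X), (14,Y), (19,Y), (22,X), (23,Y), (25,X), (25,Y), (28,X), (29,X), (31,Y), (33,Y), (37,Y)
ranks: 5->1, 7->2, 11->3, 14->4.5, 14->4.5, 19->6, 22->7, 23->8, 25->9.5, 25->9.5, 28->11, 29->12, 31->13, 33->14, 37->15
Step 2: Rank sum for X: R1 = 1 + 2 + 3 + 4.5 + 7 + 9.5 + 11 + 12 = 50.
Step 3: U_X = R1 - n1(n1+1)/2 = 50 - 8*9/2 = 50 - 36 = 14.
       U_Y = n1*n2 - U_X = 56 - 14 = 42.
Step 4: Ties are present, so use the tie-corrected normal approximation (with continuity correction) for the p-value.
Step 5: p-value = 0.117555; compare to alpha = 0.1. fail to reject H0.

U_X = 14, p = 0.117555, fail to reject H0 at alpha = 0.1.


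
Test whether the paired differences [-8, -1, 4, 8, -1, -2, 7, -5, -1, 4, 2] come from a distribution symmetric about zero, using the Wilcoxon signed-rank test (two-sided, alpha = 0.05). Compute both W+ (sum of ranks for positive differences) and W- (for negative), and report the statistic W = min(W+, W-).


Step 1: Drop any zero differences (none here) and take |d_i|.
|d| = [8, 1, 4, 8, 1, 2, 7, 5, 1, 4, 2]
Step 2: Midrank |d_i| (ties get averaged ranks).
ranks: |8|->10.5, |1|->2, |4|->6.5, |8|->10.5, |1|->2, |2|->4.5, |7|->9, |5|->8, |1|->2, |4|->6.5, |2|->4.5
Step 3: Attach original signs; sum ranks with positive sign and with negative sign.
W+ = 6.5 + 10.5 + 9 + 6.5 + 4.5 = 37
W- = 10.5 + 2 + 2 + 4.5 + 8 + 2 = 29
(Check: W+ + W- = 66 should equal n(n+1)/2 = 66.)
Step 4: Test statistic W = min(W+, W-) = 29.
Step 5: Ties in |d|, so use the tie-corrected normal approximation.
        E[W] = n(n+1)/4 = 11*12/4 = 33.
        Tie groups: |d|=1 (t=3), |d|=2 (t=2), |d|=4 (t=2), |d|=8 (t=2); sum(t^3 - t) = 42.
        Var[W] = n(n+1)(2n+1)/24 - sum(t^3-t)/48 = 3036/24 - 42/48 = 125.625.
        z = (W - E[W]) / sqrt(Var[W]) = (29 - 33) / 11.2083 = -0.3569.
        Two-sided p = 2*Phi(z) = 0.721182.
Step 6: alpha = 0.05. fail to reject H0.

W+ = 37, W- = 29, W = min = 29, p = 0.721182, fail to reject H0.


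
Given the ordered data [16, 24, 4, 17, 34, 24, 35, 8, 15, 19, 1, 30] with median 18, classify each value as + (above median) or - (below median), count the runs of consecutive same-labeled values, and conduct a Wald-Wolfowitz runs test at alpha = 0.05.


Step 1: Compute median = 18; label A = above, B = below.
Labels in order: BABBAAABBABA  (n_A = 6, n_B = 6)
Step 2: Count runs R = 8.
Step 3: Under H0 (random ordering), E[R] = 2*n_A*n_B/(n_A+n_B) + 1 = 2*6*6/12 + 1 = 7.0000.
        Var[R] = 2*n_A*n_B*(2*n_A*n_B - n_A - n_B) / ((n_A+n_B)^2 * (n_A+n_B-1)) = 4320/1584 = 2.7273.
        SD[R] = 1.6514.
Step 4: Continuity-corrected z = (R - 0.5 - E[R]) / SD[R] = (8 - 0.5 - 7.0000) / 1.6514 = 0.3028.
Step 5: Two-sided p-value via normal approximation = 2*(1 - Phi(|z|)) = 0.762069.
Step 6: alpha = 0.05. fail to reject H0.

R = 8, z = 0.3028, p = 0.762069, fail to reject H0.


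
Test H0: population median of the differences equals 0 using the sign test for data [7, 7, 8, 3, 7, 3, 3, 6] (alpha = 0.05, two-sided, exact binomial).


Step 1: Discard zero differences. Original n = 8; n_eff = number of nonzero differences = 8.
Nonzero differences (with sign): +7, +7, +8, +3, +7, +3, +3, +6
Step 2: Count signs: positive = 8, negative = 0.
Step 3: Under H0: P(positive) = 0.5, so the number of positives S ~ Bin(8, 0.5).
Step 4: Two-sided exact p-value = sum of Bin(8,0.5) probabilities at or below the observed probability = 0.007812.
Step 5: alpha = 0.05. reject H0.

n_eff = 8, pos = 8, neg = 0, p = 0.007812, reject H0.


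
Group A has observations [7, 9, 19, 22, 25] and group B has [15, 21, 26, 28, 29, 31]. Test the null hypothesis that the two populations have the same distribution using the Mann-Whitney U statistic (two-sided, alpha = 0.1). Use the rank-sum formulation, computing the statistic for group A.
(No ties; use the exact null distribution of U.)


Step 1: Combine and sort all 11 observations; assign midranks.
sorted (value, group): (7,X), (9,X), (15,Y), (19,X), (21,Y), (22,X), (25,X), (26,Y), (28,Y), (29,Y), (31,Y)
ranks: 7->1, 9->2, 15->3, 19->4, 21->5, 22->6, 25->7, 26->8, 28->9, 29->10, 31->11
Step 2: Rank sum for X: R1 = 1 + 2 + 4 + 6 + 7 = 20.
Step 3: U_X = R1 - n1(n1+1)/2 = 20 - 5*6/2 = 20 - 15 = 5.
       U_Y = n1*n2 - U_X = 30 - 5 = 25.
Step 4: No ties, so the exact null distribution of U (based on enumerating the C(11,5) = 462 equally likely rank assignments) gives the two-sided p-value.
Step 5: p-value = 0.082251; compare to alpha = 0.1. reject H0.

U_X = 5, p = 0.082251, reject H0 at alpha = 0.1.


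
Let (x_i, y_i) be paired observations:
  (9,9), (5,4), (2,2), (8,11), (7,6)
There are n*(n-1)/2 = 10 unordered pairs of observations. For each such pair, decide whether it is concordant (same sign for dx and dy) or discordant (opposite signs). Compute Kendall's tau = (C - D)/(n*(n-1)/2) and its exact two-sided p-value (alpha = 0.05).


Step 1: Enumerate the 10 unordered pairs (i,j) with i<j and classify each by sign(x_j-x_i) * sign(y_j-y_i).
  (1,2):dx=-4,dy=-5->C; (1,3):dx=-7,dy=-7->C; (1,4):dx=-1,dy=+2->D; (1,5):dx=-2,dy=-3->C
  (2,3):dx=-3,dy=-2->C; (2,4):dx=+3,dy=+7->C; (2,5):dx=+2,dy=+2->C; (3,4):dx=+6,dy=+9->C
  (3,5):dx=+5,dy=+4->C; (4,5):dx=-1,dy=-5->C
Step 2: C = 9, D = 1, total pairs = 10.
Step 3: tau = (C - D)/(n(n-1)/2) = (9 - 1)/10 = 0.800000.
Step 4: Exact two-sided p-value (enumerate n! = 120 permutations of y under H0): p = 0.083333.
Step 5: alpha = 0.05. fail to reject H0.

tau_b = 0.8000 (C=9, D=1), p = 0.083333, fail to reject H0.
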